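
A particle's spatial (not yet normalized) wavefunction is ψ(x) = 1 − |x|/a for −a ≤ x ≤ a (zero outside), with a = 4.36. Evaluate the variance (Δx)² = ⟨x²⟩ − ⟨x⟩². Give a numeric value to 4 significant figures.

1.901

Compute ⟨x⟩ and ⟨x²⟩ separately, then (Δx)² = ⟨x²⟩ − ⟨x⟩².
ψ is even, so ∫ over [−a, a] = 2∫₀ᵃ with ψ = 1 − x/a there: ∫₀ᵃ (1 − x/a)² dx = a/3, ∫₀ᵃ x²(1 − x/a)² dx = a³/30, ∫₀ᵃ x⁴(1 − x/a)² dx = a⁵/105.
Normalization: ∫|ψ|² dx = 2.9067.
⟨x⟩ = 0.0000 and ⟨x²⟩ = 1.9010.
(Δx)² = 1.9010 − (0.0000)² = 1.9010.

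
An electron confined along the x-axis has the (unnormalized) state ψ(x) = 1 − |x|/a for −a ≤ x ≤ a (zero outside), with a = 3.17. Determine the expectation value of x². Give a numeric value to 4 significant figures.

⟨x²⟩ = ∫ x²·|ψ|² dx / ∫|ψ|² dx (integrals over the domain).
ψ is even, so ∫ over [−a, a] = 2∫₀ᵃ with ψ = 1 − x/a there: ∫₀ᵃ (1 − x/a)² dx = a/3, ∫₀ᵃ x²(1 − x/a)² dx = a³/30, ∫₀ᵃ x⁴(1 − x/a)² dx = a⁵/105.
State is unnormalized: ∫|ψ|² dx = 2.1133, and ∫ψ*·x²·ψ dx = 2.1237, so ⟨x²⟩ = 2.1237 / 2.1133.
⟨x²⟩ = 1.0049.

1.005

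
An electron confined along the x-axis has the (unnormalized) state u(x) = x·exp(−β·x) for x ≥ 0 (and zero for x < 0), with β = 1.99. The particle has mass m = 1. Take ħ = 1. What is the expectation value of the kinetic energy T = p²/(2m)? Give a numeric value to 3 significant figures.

1.98

T = −(ħ²/2m) d²/dx², so ⟨T⟩ = −(ħ²/2m) ∫ u*·u'' dx / ∫|u|² dx; with m = 1.
Differentiate x·exp(−β·x) with the product rule; every integrand then reduces to terms xʲ·e^(−2βx) on [0, ∞), with ∫₀^∞ xʲ·e^(−2βx) dx = j!/(2β)^(j+1).
State is unnormalized: ∫|u|² dx = 0.031723, and ∫u*·(−ħ²/2m · u'') dx = 0.062814, so ⟨T⟩ = 0.062814 / 0.031723.
⟨T⟩ = 1.9801.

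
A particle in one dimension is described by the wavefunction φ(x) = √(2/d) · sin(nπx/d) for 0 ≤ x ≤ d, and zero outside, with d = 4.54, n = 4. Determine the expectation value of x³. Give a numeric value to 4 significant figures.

⟨x³⟩ = ∫ x³·|φ|² dx (integrals over the domain).
With sin²θ = (1 − cos2θ)/2 on 0 ≤ x ≤ d: ∫sin²(nπx/d) dx = d/2, ∫x·sin²(nπx/d) dx = d²/4, ∫x²·sin²(nπx/d) dx = d³·(1/6 − 1/(4n²π²)); higher powers xᵏ the same way, integrating xᵏ·cos(2nπx/d) by parts.
⟨x³⟩ = 22.950.

22.95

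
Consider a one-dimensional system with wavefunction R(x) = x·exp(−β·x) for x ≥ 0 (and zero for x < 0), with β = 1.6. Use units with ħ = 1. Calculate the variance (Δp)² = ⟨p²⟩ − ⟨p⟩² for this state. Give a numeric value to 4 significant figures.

Compute ⟨p⟩ and ⟨p²⟩ separately; (Δp)² = ⟨p²⟩ − ⟨p⟩².
Differentiate x·exp(−β·x) with the product rule; every integrand then reduces to terms xʲ·e^(−2βx) on [0, ∞), with ∫₀^∞ xʲ·e^(−2βx) dx = j!/(2β)^(j+1).
Normalization: ∫|R|² dx = 0.061035.
⟨p⟩ = 0.0000 and ⟨p²⟩ = 2.5600.
(Δp)² = 2.5600 − (0.0000)² = 2.5600.

2.560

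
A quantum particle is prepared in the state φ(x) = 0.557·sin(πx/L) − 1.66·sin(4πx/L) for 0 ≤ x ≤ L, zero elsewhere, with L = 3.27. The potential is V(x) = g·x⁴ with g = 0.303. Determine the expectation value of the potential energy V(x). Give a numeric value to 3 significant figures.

⟨V⟩ = ∫ V(x)·|φ|² dx / ∫|φ|² dx.
On 0 ≤ x ≤ L (j ≠ l): ∫sin²(jπx/L) dx = L/2, ∫sin(jπx/L)·sin(lπx/L) dx = 0; diagonal moments ∫x·sin²(jπx/L) dx = L²/4, ∫x²·sin²(jπx/L) dx = L³·(1/6 − 1/(4j²π²)); cross terms ∫x·sin(jπx/L)·sin(lπx/L) dx = 0 for j + l even and −4jlL²/(π²(j² − l²)²) for j + l odd, ∫x²·sin(jπx/L)·sin(lπx/L) dx = (−1)^(j+l)·4jlL³/(π²(j² − l²)²); higher powers the same way via product-to-sum and parts.
State is unnormalized: ∫|φ|² dx = 5.0127, and ∫φ*·V(x)·φ dx = 34.985, so ⟨V⟩ = 34.985 / 5.0127.
⟨V⟩ = 6.9793.

6.98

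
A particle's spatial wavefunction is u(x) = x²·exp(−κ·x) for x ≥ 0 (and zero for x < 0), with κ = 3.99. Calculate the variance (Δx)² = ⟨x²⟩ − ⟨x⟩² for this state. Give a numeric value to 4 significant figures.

0.07852

Compute ⟨x⟩ and ⟨x²⟩ separately, then (Δx)² = ⟨x²⟩ − ⟨x⟩².
Every integrand reduces to terms xʲ·e^(−2κx) on [0, ∞); use ∫₀^∞ xʲ·e^(−2κx) dx = j!/(2κ)^(j+1).
Normalization: ∫|u|² dx = 0.00074165.
⟨x⟩ = 0.62657 and ⟨x²⟩ = 0.47110.
(Δx)² = 0.47110 − (0.62657)² = 0.078517.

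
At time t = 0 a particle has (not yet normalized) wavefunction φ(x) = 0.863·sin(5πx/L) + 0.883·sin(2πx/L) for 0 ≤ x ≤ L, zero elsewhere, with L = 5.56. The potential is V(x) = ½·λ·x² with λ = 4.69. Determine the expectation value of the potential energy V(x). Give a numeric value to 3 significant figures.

22.3

⟨V⟩ = ∫ V(x)·|φ|² dx / ∫|φ|² dx.
On 0 ≤ x ≤ L (j ≠ l): ∫sin²(jπx/L) dx = L/2, ∫sin(jπx/L)·sin(lπx/L) dx = 0; diagonal moments ∫x·sin²(jπx/L) dx = L²/4, ∫x²·sin²(jπx/L) dx = L³·(1/6 − 1/(4j²π²)); cross terms ∫x·sin(jπx/L)·sin(lπx/L) dx = 0 for j + l even and −4jlL²/(π²(j² − l²)²) for j + l odd, ∫x²·sin(jπx/L)·sin(lπx/L) dx = (−1)^(j+l)·4jlL³/(π²(j² − l²)²); higher powers the same way via product-to-sum and parts.
State is unnormalized: ∫|φ|² dx = 4.2380, and ∫φ*·V(x)·φ dx = 94.468, so ⟨V⟩ = 94.468 / 4.2380.
⟨V⟩ = 22.291.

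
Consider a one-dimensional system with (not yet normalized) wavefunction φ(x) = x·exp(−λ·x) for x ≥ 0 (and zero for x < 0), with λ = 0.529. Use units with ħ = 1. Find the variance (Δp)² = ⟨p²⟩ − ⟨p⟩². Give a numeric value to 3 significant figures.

0.280

Compute ⟨p⟩ and ⟨p²⟩ separately; (Δp)² = ⟨p²⟩ − ⟨p⟩².
Differentiate x·exp(−λ·x) with the product rule; every integrand then reduces to terms xʲ·e^(−2λx) on [0, ∞), with ∫₀^∞ xʲ·e^(−2λx) dx = j!/(2λ)^(j+1).
Normalization: ∫|φ|² dx = 1.6888.
⟨p⟩ = 0.0000 and ⟨p²⟩ = 0.27984.
(Δp)² = 0.27984 − (0.0000)² = 0.27984.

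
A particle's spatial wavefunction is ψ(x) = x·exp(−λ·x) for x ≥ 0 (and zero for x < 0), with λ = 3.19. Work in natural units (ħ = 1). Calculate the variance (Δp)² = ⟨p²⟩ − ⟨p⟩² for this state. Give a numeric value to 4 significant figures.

10.18

Compute ⟨p⟩ and ⟨p²⟩ separately; (Δp)² = ⟨p²⟩ − ⟨p⟩².
Differentiate x·exp(−λ·x) with the product rule; every integrand then reduces to terms xʲ·e^(−2λx) on [0, ∞), with ∫₀^∞ xʲ·e^(−2λx) dx = j!/(2λ)^(j+1).
Normalization: ∫|ψ|² dx = 0.0077014.
⟨p⟩ = 0.0000 and ⟨p²⟩ = 10.176.
(Δp)² = 10.176 − (0.0000)² = 10.176.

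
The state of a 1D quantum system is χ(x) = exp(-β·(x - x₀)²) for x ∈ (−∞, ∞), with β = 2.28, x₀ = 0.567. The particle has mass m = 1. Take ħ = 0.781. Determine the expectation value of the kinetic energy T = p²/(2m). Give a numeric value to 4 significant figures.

T = −(ħ²/2m) d²/dx², so ⟨T⟩ = −(ħ²/2m) ∫ χ*·χ'' dx / ∫|χ|² dx; with m = 1.
Gaussian moments (u = x − x₀): ∫u^(2j)·e^(−2βu²) du = (2j−1)!!/(4β)^j · √(π/(2β)), odd powers integrate to 0; here √(π/(2β)) = 0.83003. Derivatives: d/dx e^(−βu²) = −2βu·e^(−βu²), d²/dx² e^(−βu²) = (4β²u² − 2β)·e^(−βu²).
State is unnormalized: ∫|χ|² dx = 0.83003, and ∫χ*·(−ħ²/2m · χ'') dx = 0.57716, so ⟨T⟩ = 0.57716 / 0.83003.
⟨T⟩ = 0.69536.

0.6954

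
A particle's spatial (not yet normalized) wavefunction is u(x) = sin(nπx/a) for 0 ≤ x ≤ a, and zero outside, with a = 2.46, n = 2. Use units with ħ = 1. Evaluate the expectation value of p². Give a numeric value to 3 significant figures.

6.52

p² u = −ħ² d²u/dx²; ⟨p²⟩ = −ħ² ∫ u*·u'' dx / ∫|u|² dx.
d/dx sin(nπx/a) = (nπ/a)·cos(nπx/a) and d²/dx² sin(nπx/a) = −(nπ/a)²·sin(nπx/a); on 0 ≤ x ≤ a, ∫sin²(nπx/a) dx = a/2 and ∫sin(nπx/a)·cos(nπx/a) dx = 0.
State is unnormalized: ∫|u|² dx = 1.2300, and ∫u*·(−ħ² u'') dx = 8.0241, so ⟨p²⟩ = 8.0241 / 1.2300.
⟨p²⟩ = 6.5236.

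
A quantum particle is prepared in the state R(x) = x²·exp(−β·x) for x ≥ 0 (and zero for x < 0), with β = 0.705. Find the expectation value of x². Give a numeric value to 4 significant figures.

⟨x²⟩ = ∫ x²·|R|² dx / ∫|R|² dx (integrals over the domain).
Every integrand reduces to terms xʲ·e^(−2βx) on [0, ∞); use ∫₀^∞ xʲ·e^(−2βx) dx = j!/(2β)^(j+1).
State is unnormalized: ∫|R|² dx = 4.3064, and ∫R*·x²·R dx = 64.983, so ⟨x²⟩ = 64.983 / 4.3064.
⟨x²⟩ = 15.090.

15.09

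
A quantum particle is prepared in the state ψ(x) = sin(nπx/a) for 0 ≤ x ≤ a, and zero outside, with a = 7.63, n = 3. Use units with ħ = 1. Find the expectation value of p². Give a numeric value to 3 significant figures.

p² ψ = −ħ² d²ψ/dx²; ⟨p²⟩ = −ħ² ∫ ψ*·ψ'' dx / ∫|ψ|² dx.
d/dx sin(nπx/a) = (nπ/a)·cos(nπx/a) and d²/dx² sin(nπx/a) = −(nπ/a)²·sin(nπx/a); on 0 ≤ x ≤ a, ∫sin²(nπx/a) dx = a/2 and ∫sin(nπx/a)·cos(nπx/a) dx = 0.
State is unnormalized: ∫|ψ|² dx = 3.8150, and ∫ψ*·(−ħ² ψ'') dx = 5.8209, so ⟨p²⟩ = 5.8209 / 3.8150.
⟨p²⟩ = 1.5258.

1.53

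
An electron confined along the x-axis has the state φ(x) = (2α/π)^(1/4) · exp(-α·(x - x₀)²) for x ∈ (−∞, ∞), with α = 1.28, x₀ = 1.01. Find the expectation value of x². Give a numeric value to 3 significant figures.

⟨x²⟩ = ∫ x²·|φ|² dx (integrals over the domain).
Gaussian moments (u = x − x₀): ∫u^(2j)·e^(−2αu²) du = (2j−1)!!/(4α)^j · √(π/(2α)), odd powers integrate to 0; here √(π/(2α)) = 1.1078.
⟨x²⟩ = 1.2154.

1.22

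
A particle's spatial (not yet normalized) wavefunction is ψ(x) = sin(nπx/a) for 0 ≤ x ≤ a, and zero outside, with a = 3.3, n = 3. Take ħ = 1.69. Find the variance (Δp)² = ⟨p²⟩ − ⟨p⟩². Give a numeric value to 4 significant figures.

23.30

Compute ⟨p⟩ and ⟨p²⟩ separately; (Δp)² = ⟨p²⟩ − ⟨p⟩².
d/dx sin(nπx/a) = (nπ/a)·cos(nπx/a) and d²/dx² sin(nπx/a) = −(nπ/a)²·sin(nπx/a); on 0 ≤ x ≤ a, ∫sin²(nπx/a) dx = a/2 and ∫sin(nπx/a)·cos(nπx/a) dx = 0.
Normalization: ∫|ψ|² dx = 1.6500.
⟨p⟩ = 0.0000 and ⟨p²⟩ = 23.296.
(Δp)² = 23.296 − (0.0000)² = 23.296.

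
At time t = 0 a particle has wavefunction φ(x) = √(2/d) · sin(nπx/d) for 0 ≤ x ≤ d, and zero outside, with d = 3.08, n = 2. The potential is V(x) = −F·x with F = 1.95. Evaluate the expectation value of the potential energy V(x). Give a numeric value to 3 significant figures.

-3.00

⟨V⟩ = ∫ V(x)·|φ|² dx.
With sin²θ = (1 − cos2θ)/2 on 0 ≤ x ≤ d: ∫sin²(nπx/d) dx = d/2, ∫x·sin²(nπx/d) dx = d²/4, ∫x²·sin²(nπx/d) dx = d³·(1/6 − 1/(4n²π²)); higher powers xᵏ the same way, integrating xᵏ·cos(2nπx/d) by parts.
⟨V⟩ = -3.0030.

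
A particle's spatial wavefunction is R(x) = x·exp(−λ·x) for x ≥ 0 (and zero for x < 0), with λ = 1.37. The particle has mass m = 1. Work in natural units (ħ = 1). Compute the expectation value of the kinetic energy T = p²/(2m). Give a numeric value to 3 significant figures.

0.938

T = −(ħ²/2m) d²/dx², so ⟨T⟩ = −(ħ²/2m) ∫ R*·R'' dx / ∫|R|² dx; with m = 1.
Differentiate x·exp(−λ·x) with the product rule; every integrand then reduces to terms xʲ·e^(−2λx) on [0, ∞), with ∫₀^∞ xʲ·e^(−2λx) dx = j!/(2λ)^(j+1).
State is unnormalized: ∫|R|² dx = 0.097225, and ∫R*·(−ħ²/2m · R'') dx = 0.091241, so ⟨T⟩ = 0.091241 / 0.097225.
⟨T⟩ = 0.93845.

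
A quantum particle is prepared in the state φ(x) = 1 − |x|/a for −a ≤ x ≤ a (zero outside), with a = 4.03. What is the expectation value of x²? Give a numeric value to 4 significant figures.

⟨x²⟩ = ∫ x²·|φ|² dx / ∫|φ|² dx (integrals over the domain).
φ is even, so ∫ over [−a, a] = 2∫₀ᵃ with φ = 1 − x/a there: ∫₀ᵃ (1 − x/a)² dx = a/3, ∫₀ᵃ x²(1 − x/a)² dx = a³/30, ∫₀ᵃ x⁴(1 − x/a)² dx = a⁵/105.
State is unnormalized: ∫|φ|² dx = 2.6867, and ∫φ*·x²·φ dx = 4.3634, so ⟨x²⟩ = 4.3634 / 2.6867.
⟨x²⟩ = 1.6241.

1.624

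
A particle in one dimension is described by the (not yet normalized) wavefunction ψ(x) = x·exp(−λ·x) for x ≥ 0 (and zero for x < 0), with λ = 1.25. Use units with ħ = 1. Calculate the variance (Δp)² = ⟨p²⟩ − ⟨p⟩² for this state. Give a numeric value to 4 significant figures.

1.563

Compute ⟨p⟩ and ⟨p²⟩ separately; (Δp)² = ⟨p²⟩ − ⟨p⟩².
Differentiate x·exp(−λ·x) with the product rule; every integrand then reduces to terms xʲ·e^(−2λx) on [0, ∞), with ∫₀^∞ xʲ·e^(−2λx) dx = j!/(2λ)^(j+1).
Normalization: ∫|ψ|² dx = 0.12800.
⟨p⟩ = 0.0000 and ⟨p²⟩ = 1.5625.
(Δp)² = 1.5625 − (0.0000)² = 1.5625.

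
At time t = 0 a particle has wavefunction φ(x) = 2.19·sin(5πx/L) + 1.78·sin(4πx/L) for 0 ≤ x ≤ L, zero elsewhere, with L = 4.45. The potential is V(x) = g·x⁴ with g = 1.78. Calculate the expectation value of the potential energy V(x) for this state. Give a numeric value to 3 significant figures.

31.0

⟨V⟩ = ∫ V(x)·|φ|² dx / ∫|φ|² dx.
On 0 ≤ x ≤ L (j ≠ l): ∫sin²(jπx/L) dx = L/2, ∫sin(jπx/L)·sin(lπx/L) dx = 0; diagonal moments ∫x·sin²(jπx/L) dx = L²/4, ∫x²·sin²(jπx/L) dx = L³·(1/6 − 1/(4j²π²)); cross terms ∫x·sin(jπx/L)·sin(lπx/L) dx = 0 for j + l even and −4jlL²/(π²(j² − l²)²) for j + l odd, ∫x²·sin(jπx/L)·sin(lπx/L) dx = (−1)^(j+l)·4jlL³/(π²(j² − l²)²); higher powers the same way via product-to-sum and parts.
State is unnormalized: ∫|φ|² dx = 17.721, and ∫φ*·V(x)·φ dx = 549.11, so ⟨V⟩ = 549.11 / 17.721.
⟨V⟩ = 30.986.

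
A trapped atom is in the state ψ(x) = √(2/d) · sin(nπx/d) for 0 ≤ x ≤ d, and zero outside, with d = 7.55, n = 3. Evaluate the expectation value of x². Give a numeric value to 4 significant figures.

18.68

⟨x²⟩ = ∫ x²·|ψ|² dx (integrals over the domain).
With sin²θ = (1 − cos2θ)/2 on 0 ≤ x ≤ d: ∫sin²(nπx/d) dx = d/2, ∫x·sin²(nπx/d) dx = d²/4, ∫x²·sin²(nπx/d) dx = d³·(1/6 − 1/(4n²π²)); higher powers xᵏ the same way, integrating xᵏ·cos(2nπx/d) by parts.
⟨x²⟩ = 18.680.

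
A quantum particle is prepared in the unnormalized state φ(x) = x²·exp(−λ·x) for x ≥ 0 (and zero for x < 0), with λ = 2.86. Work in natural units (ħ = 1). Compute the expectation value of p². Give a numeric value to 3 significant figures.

p² φ = −ħ² d²φ/dx²; ⟨p²⟩ = −ħ² ∫ φ*·φ'' dx / ∫|φ|² dx.
Differentiate x²·exp(−λ·x) with the product rule; every integrand then reduces to terms xʲ·e^(−2λx) on [0, ∞), with ∫₀^∞ xʲ·e^(−2λx) dx = j!/(2λ)^(j+1).
State is unnormalized: ∫|φ|² dx = 0.0039195, and ∫φ*·(−ħ² φ'') dx = 0.010687, so ⟨p²⟩ = 0.010687 / 0.0039195.
⟨p²⟩ = 2.7265.

2.73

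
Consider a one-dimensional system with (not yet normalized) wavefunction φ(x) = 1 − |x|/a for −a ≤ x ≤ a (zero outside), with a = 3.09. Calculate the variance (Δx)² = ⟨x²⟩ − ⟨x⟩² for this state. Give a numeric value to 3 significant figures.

Compute ⟨x⟩ and ⟨x²⟩ separately, then (Δx)² = ⟨x²⟩ − ⟨x⟩².
φ is even, so ∫ over [−a, a] = 2∫₀ᵃ with φ = 1 − x/a there: ∫₀ᵃ (1 − x/a)² dx = a/3, ∫₀ᵃ x²(1 − x/a)² dx = a³/30, ∫₀ᵃ x⁴(1 − x/a)² dx = a⁵/105.
Normalization: ∫|φ|² dx = 2.0600.
⟨x⟩ = 0.0000 and ⟨x²⟩ = 0.95481.
(Δx)² = 0.95481 − (0.0000)² = 0.95481.

0.955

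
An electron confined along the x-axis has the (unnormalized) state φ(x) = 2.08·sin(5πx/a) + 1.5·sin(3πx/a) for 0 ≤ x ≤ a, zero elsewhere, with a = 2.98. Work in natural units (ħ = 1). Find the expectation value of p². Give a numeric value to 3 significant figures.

p² φ = −ħ² d²φ/dx²; ⟨p²⟩ = −ħ² ∫ φ*·φ'' dx / ∫|φ|² dx.
d²/dx² sin(jπx/a) = −(jπ/a)²·sin(jπx/a); on 0 ≤ x ≤ a, ∫sin²(jπx/a) dx = a/2 and ∫sin(jπx/a)·sin(lπx/a) dx = 0 for j ≠ l, so only diagonal terms survive in ∫|φ|² and ∫φ·φ″; ∫φ·φ′ dx = [φ²/2] between the walls = 0.
State is unnormalized: ∫|φ|² dx = 9.7988, and ∫φ*·(−ħ² φ'') dx = 212.64, so ⟨p²⟩ = 212.64 / 9.7988.
⟨p²⟩ = 21.701.

21.7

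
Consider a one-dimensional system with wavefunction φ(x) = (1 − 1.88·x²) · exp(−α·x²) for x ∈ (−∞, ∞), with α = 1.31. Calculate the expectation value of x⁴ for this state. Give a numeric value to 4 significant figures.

⟨x⁴⟩ = ∫ x⁴·|φ|² dx / ∫|φ|² dx (integrals over the domain).
Expand each integrand as polynomial × e^(−2αx²) and use ∫x^(2j)·e^(−2αx²) dx = (2j−1)!!/(4α)^j · √(π/(2α)), odd powers → 0; here √(π/(2α)) = 1.0950.
State is unnormalized: ∫|φ|² dx = 0.73214, and ∫φ*·x⁴·φ dx = 0.22941, so ⟨x⁴⟩ = 0.22941 / 0.73214.
⟨x⁴⟩ = 0.31334.

0.3133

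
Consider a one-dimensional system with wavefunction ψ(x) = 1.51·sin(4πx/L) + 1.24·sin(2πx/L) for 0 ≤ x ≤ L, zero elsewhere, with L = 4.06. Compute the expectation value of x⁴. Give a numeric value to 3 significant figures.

⟨x⁴⟩ = ∫ x⁴·|ψ|² dx / ∫|ψ|² dx (integrals over the domain).
On 0 ≤ x ≤ L (j ≠ l): ∫sin²(jπx/L) dx = L/2, ∫sin(jπx/L)·sin(lπx/L) dx = 0; diagonal moments ∫x·sin²(jπx/L) dx = L²/4, ∫x²·sin²(jπx/L) dx = L³·(1/6 − 1/(4j²π²)); cross terms ∫x·sin(jπx/L)·sin(lπx/L) dx = 0 for j + l even and −4jlL²/(π²(j² − l²)²) for j + l odd, ∫x²·sin(jπx/L)·sin(lπx/L) dx = (−1)^(j+l)·4jlL³/(π²(j² − l²)²); higher powers the same way via product-to-sum and parts.
State is unnormalized: ∫|ψ|² dx = 7.7499, and ∫ψ*·x⁴·ψ dx = 547.20, so ⟨x⁴⟩ = 547.20 / 7.7499.
⟨x⁴⟩ = 70.608.

70.6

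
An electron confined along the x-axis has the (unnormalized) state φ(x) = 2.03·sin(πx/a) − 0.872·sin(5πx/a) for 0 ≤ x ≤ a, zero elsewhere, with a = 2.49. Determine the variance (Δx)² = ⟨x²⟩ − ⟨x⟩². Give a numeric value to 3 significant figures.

0.218

Compute ⟨x⟩ and ⟨x²⟩ separately, then (Δx)² = ⟨x²⟩ − ⟨x⟩².
On 0 ≤ x ≤ a (j ≠ l): ∫sin²(jπx/a) dx = a/2, ∫sin(jπx/a)·sin(lπx/a) dx = 0; diagonal moments ∫x·sin²(jπx/a) dx = a²/4, ∫x²·sin²(jπx/a) dx = a³·(1/6 − 1/(4j²π²)); cross terms ∫x·sin(jπx/a)·sin(lπx/a) dx = 0 for j + l even and −4jla²/(π²(j² − l²)²) for j + l odd, ∫x²·sin(jπx/a)·sin(lπx/a) dx = (−1)^(j+l)·4jla³/(π²(j² − l²)²); higher powers the same way via product-to-sum and parts.
Normalization: ∫|φ|² dx = 6.0772.
⟨x⟩ = 1.2450 and ⟨x²⟩ = 1.7679.
(Δx)² = 1.7679 − (1.2450)² = 0.21791.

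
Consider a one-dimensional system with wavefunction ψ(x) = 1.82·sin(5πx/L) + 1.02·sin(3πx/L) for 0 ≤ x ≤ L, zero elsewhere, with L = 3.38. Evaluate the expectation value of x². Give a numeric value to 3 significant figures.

4.24

⟨x²⟩ = ∫ x²·|ψ|² dx / ∫|ψ|² dx (integrals over the domain).
On 0 ≤ x ≤ L (j ≠ l): ∫sin²(jπx/L) dx = L/2, ∫sin(jπx/L)·sin(lπx/L) dx = 0; diagonal moments ∫x·sin²(jπx/L) dx = L²/4, ∫x²·sin²(jπx/L) dx = L³·(1/6 − 1/(4j²π²)); cross terms ∫x·sin(jπx/L)·sin(lπx/L) dx = 0 for j + l even and −4jlL²/(π²(j² − l²)²) for j + l odd, ∫x²·sin(jπx/L)·sin(lπx/L) dx = (−1)^(j+l)·4jlL³/(π²(j² − l²)²); higher powers the same way via product-to-sum and parts.
State is unnormalized: ∫|ψ|² dx = 7.3562, and ∫ψ*·x²·ψ dx = 31.175, so ⟨x²⟩ = 31.175 / 7.3562.
⟨x²⟩ = 4.2380.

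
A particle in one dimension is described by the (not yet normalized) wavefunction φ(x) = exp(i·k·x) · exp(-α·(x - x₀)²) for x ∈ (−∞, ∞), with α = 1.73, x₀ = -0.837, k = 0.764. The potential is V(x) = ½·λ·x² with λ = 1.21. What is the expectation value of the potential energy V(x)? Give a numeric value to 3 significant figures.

⟨V⟩ = ∫ V(x)·|φ|² dx / ∫|φ|² dx.
Gaussian moments (u = x − x₀): ∫u^(2j)·e^(−2αu²) du = (2j−1)!!/(4α)^j · √(π/(2α)), odd powers integrate to 0; here √(π/(2α)) = 0.95288.
State is unnormalized: ∫|φ|² dx = 0.95288, and ∫φ*·V(x)·φ dx = 0.48718, so ⟨V⟩ = 0.48718 / 0.95288.
⟨V⟩ = 0.51127.

0.511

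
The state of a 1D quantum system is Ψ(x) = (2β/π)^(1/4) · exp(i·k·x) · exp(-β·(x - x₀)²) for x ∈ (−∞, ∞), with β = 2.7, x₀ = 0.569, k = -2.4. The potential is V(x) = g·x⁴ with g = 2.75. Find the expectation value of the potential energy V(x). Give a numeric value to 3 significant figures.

⟨V⟩ = ∫ V(x)·|Ψ|² dx.
Gaussian moments (u = x − x₀): ∫u^(2j)·e^(−2βu²) du = (2j−1)!!/(4β)^j · √(π/(2β)), odd powers integrate to 0; here √(π/(2β)) = 0.76274.
⟨V⟩ = 0.85362.

0.854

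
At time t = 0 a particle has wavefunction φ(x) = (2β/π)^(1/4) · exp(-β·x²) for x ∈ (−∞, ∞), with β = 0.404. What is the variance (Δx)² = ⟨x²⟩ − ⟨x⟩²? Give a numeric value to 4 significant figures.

Compute ⟨x⟩ and ⟨x²⟩ separately, then (Δx)² = ⟨x²⟩ − ⟨x⟩².
Gaussian moments: ∫x^(2j)·e^(−2βx²) dx = (2j−1)!!/(4β)^j · √(π/(2β)), odd powers integrate to 0; here √(π/(2β)) = 1.9718.
⟨x⟩ = 0.0000 and ⟨x²⟩ = 0.61881.
(Δx)² = 0.61881 − (0.0000)² = 0.61881.

0.6188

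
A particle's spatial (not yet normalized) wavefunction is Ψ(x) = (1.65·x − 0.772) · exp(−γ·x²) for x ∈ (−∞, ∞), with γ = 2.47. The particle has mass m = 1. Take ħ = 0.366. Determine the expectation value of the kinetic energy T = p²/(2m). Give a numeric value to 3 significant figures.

0.270

T = −(ħ²/2m) d²/dx², so ⟨T⟩ = −(ħ²/2m) ∫ Ψ*·Ψ'' dx / ∫|Ψ|² dx; with m = 1.
Expand each integrand as polynomial × e^(−2γx²) and use ∫x^(2j)·e^(−2γx²) dx = (2j−1)!!/(4γ)^j · √(π/(2γ)), odd powers → 0; here √(π/(2γ)) = 0.79746. Differentiate with the product rule, d/dx e^(−γx²) = −2γx·e^(−γx²).
State is unnormalized: ∫|Ψ|² dx = 0.69502, and ∫Ψ*·(−ħ²/2m · Ψ'') dx = 0.18769, so ⟨T⟩ = 0.18769 / 0.69502.
⟨T⟩ = 0.27005.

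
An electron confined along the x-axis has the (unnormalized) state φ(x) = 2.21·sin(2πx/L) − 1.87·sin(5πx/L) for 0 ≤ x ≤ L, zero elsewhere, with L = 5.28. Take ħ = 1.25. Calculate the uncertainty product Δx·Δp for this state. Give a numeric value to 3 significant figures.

Δx = √(⟨x²⟩−⟨x⟩²), Δp = √(⟨p²⟩−⟨p⟩²).
On 0 ≤ x ≤ L (j ≠ l): ∫sin²(jπx/L) dx = L/2, ∫sin(jπx/L)·sin(lπx/L) dx = 0; diagonal moments ∫x·sin²(jπx/L) dx = L²/4, ∫x²·sin²(jπx/L) dx = L³·(1/6 − 1/(4j²π²)); cross terms ∫x·sin(jπx/L)·sin(lπx/L) dx = 0 for j + l even and −4jlL²/(π²(j² − l²)²) for j + l odd, ∫x²·sin(jπx/L)·sin(lπx/L) dx = (−1)^(j+l)·4jlL³/(π²(j² − l²)²); higher powers the same way via product-to-sum and parts. d²/dx² sin(jπx/L) = −(jπ/L)²·sin(jπx/L); on 0 ≤ x ≤ L, ∫sin²(jπx/L) dx = L/2 and ∫sin(jπx/L)·sin(lπx/L) dx = 0 for j ≠ l, so only diagonal terms survive in ∫|φ|² and ∫φ·φ″; ∫φ·φ′ dx = [φ²/2] between the walls = 0.
Normalization: ∫|φ|² dx = 22.126.
⟨x⟩ = 2.7357, ⟨x²⟩ = 9.5688 ⇒ Δx = 1.4439.
⟨p⟩ = 0.0000, ⟨p²⟩ = 7.0595 ⇒ Δp = 2.6570.
Δx·Δp = 3.8363.

3.84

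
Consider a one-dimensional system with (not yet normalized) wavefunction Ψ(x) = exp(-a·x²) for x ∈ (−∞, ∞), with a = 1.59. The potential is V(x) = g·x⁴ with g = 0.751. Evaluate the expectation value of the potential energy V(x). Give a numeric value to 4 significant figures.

⟨V⟩ = ∫ V(x)·|Ψ|² dx / ∫|Ψ|² dx.
Gaussian moments: ∫x^(2j)·e^(−2ax²) dx = (2j−1)!!/(4a)^j · √(π/(2a)), odd powers integrate to 0; here √(π/(2a)) = 0.99394.
State is unnormalized: ∫|Ψ|² dx = 0.99394, and ∫Ψ*·V(x)·Ψ dx = 0.055362, so ⟨V⟩ = 0.055362 / 0.99394.
⟨V⟩ = 0.055699.

0.05570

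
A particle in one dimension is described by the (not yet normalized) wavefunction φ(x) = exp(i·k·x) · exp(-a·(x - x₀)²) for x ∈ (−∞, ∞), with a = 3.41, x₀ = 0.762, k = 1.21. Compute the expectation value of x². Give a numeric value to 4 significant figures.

0.6540

⟨x²⟩ = ∫ x²·|φ|² dx / ∫|φ|² dx (integrals over the domain).
Gaussian moments (u = x − x₀): ∫u^(2j)·e^(−2au²) du = (2j−1)!!/(4a)^j · √(π/(2a)), odd powers integrate to 0; here √(π/(2a)) = 0.67871.
State is unnormalized: ∫|φ|² dx = 0.67871, and ∫φ*·x²·φ dx = 0.44385, so ⟨x²⟩ = 0.44385 / 0.67871.
⟨x²⟩ = 0.65396.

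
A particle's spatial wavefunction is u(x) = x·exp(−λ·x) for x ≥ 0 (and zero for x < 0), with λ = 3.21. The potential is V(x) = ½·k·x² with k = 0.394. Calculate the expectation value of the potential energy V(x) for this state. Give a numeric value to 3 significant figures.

0.0574

⟨V⟩ = ∫ V(x)·|u|² dx / ∫|u|² dx.
Every integrand reduces to terms xʲ·e^(−2λx) on [0, ∞); use ∫₀^∞ xʲ·e^(−2λx) dx = j!/(2λ)^(j+1).
State is unnormalized: ∫|u|² dx = 0.0075583, and ∫u*·V(x)·u dx = 0.00043351, so ⟨V⟩ = 0.00043351 / 0.0075583.
⟨V⟩ = 0.057356.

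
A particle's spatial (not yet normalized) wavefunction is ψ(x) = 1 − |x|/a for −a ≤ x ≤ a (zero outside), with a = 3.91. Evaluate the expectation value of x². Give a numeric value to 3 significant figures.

1.53

⟨x²⟩ = ∫ x²·|ψ|² dx / ∫|ψ|² dx (integrals over the domain).
ψ is even, so ∫ over [−a, a] = 2∫₀ᵃ with ψ = 1 − x/a there: ∫₀ᵃ (1 − x/a)² dx = a/3, ∫₀ᵃ x²(1 − x/a)² dx = a³/30, ∫₀ᵃ x⁴(1 − x/a)² dx = a⁵/105.
State is unnormalized: ∫|ψ|² dx = 2.6067, and ∫ψ*·x²·ψ dx = 3.9851, so ⟨x²⟩ = 3.9851 / 2.6067.
⟨x²⟩ = 1.5288.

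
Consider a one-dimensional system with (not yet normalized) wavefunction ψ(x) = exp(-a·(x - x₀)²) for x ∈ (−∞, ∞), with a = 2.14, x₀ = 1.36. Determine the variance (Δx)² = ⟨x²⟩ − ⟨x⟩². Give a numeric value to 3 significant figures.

Compute ⟨x⟩ and ⟨x²⟩ separately, then (Δx)² = ⟨x²⟩ − ⟨x⟩².
Gaussian moments (u = x − x₀): ∫u^(2j)·e^(−2au²) du = (2j−1)!!/(4a)^j · √(π/(2a)), odd powers integrate to 0; here √(π/(2a)) = 0.85675.
Normalization: ∫|ψ|² dx = 0.85675.
⟨x⟩ = 1.3600 and ⟨x²⟩ = 1.9664.
(Δx)² = 1.9664 − (1.3600)² = 0.11682.

0.117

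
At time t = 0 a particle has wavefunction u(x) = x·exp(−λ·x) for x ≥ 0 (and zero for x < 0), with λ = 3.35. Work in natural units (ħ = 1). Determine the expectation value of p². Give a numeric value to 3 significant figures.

p² u = −ħ² d²u/dx²; ⟨p²⟩ = −ħ² ∫ u*·u'' dx / ∫|u|² dx.
Differentiate x·exp(−λ·x) with the product rule; every integrand then reduces to terms xʲ·e^(−2λx) on [0, ∞), with ∫₀^∞ xʲ·e^(−2λx) dx = j!/(2λ)^(j+1).
State is unnormalized: ∫|u|² dx = 0.0066498, and ∫u*·(−ħ² u'') dx = 0.074627, so ⟨p²⟩ = 0.074627 / 0.0066498.
⟨p²⟩ = 11.223.

11.2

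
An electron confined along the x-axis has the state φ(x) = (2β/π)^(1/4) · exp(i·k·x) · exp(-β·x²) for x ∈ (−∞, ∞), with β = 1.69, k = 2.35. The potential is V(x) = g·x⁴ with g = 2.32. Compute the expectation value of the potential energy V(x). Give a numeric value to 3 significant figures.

⟨V⟩ = ∫ V(x)·|φ|² dx.
Gaussian moments: ∫x^(2j)·e^(−2βx²) dx = (2j−1)!!/(4β)^j · √(π/(2β)), odd powers integrate to 0; here √(π/(2β)) = 0.96409.
⟨V⟩ = 0.15231.

0.152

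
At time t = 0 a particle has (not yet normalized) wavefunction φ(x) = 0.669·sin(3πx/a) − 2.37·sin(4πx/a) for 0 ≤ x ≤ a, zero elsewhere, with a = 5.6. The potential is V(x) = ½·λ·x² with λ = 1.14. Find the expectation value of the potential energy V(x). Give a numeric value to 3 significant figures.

7.75

⟨V⟩ = ∫ V(x)·|φ|² dx / ∫|φ|² dx.
On 0 ≤ x ≤ a (j ≠ l): ∫sin²(jπx/a) dx = a/2, ∫sin(jπx/a)·sin(lπx/a) dx = 0; diagonal moments ∫x·sin²(jπx/a) dx = a²/4, ∫x²·sin²(jπx/a) dx = a³·(1/6 − 1/(4j²π²)); cross terms ∫x·sin(jπx/a)·sin(lπx/a) dx = 0 for j + l even and −4jla²/(π²(j² − l²)²) for j + l odd, ∫x²·sin(jπx/a)·sin(lπx/a) dx = (−1)^(j+l)·4jla³/(π²(j² − l²)²); higher powers the same way via product-to-sum and parts.
State is unnormalized: ∫|φ|² dx = 16.980, and ∫φ*·V(x)·φ dx = 131.67, so ⟨V⟩ = 131.67 / 16.980.
⟨V⟩ = 7.7540.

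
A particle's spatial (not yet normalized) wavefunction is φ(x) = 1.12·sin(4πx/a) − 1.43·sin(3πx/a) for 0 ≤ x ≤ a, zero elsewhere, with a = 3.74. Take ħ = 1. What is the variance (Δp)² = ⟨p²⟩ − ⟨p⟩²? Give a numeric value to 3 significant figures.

Compute ⟨p⟩ and ⟨p²⟩ separately; (Δp)² = ⟨p²⟩ − ⟨p⟩².
d²/dx² sin(jπx/a) = −(jπ/a)²·sin(jπx/a); on 0 ≤ x ≤ a, ∫sin²(jπx/a) dx = a/2 and ∫sin(jπx/a)·sin(lπx/a) dx = 0 for j ≠ l, so only diagonal terms survive in ∫|φ|² and ∫φ·φ″; ∫φ·φ′ dx = [φ²/2] between the walls = 0.
Normalization: ∫|φ|² dx = 6.1697.
⟨p⟩ = 0.0000 and ⟨p²⟩ = 8.2283.
(Δp)² = 8.2283 − (0.0000)² = 8.2283.

8.23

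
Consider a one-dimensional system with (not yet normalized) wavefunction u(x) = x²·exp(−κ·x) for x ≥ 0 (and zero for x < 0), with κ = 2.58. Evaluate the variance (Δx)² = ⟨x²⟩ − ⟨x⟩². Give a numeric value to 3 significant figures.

0.188

Compute ⟨x⟩ and ⟨x²⟩ separately, then (Δx)² = ⟨x²⟩ − ⟨x⟩².
Every integrand reduces to terms xʲ·e^(−2κx) on [0, ∞); use ∫₀^∞ xʲ·e^(−2κx) dx = j!/(2κ)^(j+1).
Normalization: ∫|u|² dx = 0.0065609.
⟨x⟩ = 0.96899 and ⟨x²⟩ = 1.1267.
(Δx)² = 1.1267 − (0.96899)² = 0.18779.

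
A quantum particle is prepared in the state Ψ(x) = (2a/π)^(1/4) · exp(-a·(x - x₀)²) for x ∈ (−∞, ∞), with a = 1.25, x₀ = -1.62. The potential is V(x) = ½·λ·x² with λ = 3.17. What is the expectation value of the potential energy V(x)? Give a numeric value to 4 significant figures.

4.477

⟨V⟩ = ∫ V(x)·|Ψ|² dx.
Gaussian moments (u = x − x₀): ∫u^(2j)·e^(−2au²) du = (2j−1)!!/(4a)^j · √(π/(2a)), odd powers integrate to 0; here √(π/(2a)) = 1.1210.
⟨V⟩ = 4.4767.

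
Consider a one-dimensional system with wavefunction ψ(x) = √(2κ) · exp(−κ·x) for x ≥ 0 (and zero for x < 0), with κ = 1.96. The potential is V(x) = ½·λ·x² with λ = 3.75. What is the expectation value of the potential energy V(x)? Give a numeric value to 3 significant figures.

0.244

⟨V⟩ = ∫ V(x)·|ψ|² dx.
Every integrand reduces to terms xʲ·e^(−2κx) on [0, ∞); use ∫₀^∞ xʲ·e^(−2κx) dx = j!/(2κ)^(j+1).
⟨V⟩ = 0.24404.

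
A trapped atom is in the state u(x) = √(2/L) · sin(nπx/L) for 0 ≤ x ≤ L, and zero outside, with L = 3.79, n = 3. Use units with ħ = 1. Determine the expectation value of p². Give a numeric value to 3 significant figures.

6.18

p² u = −ħ² d²u/dx²; ⟨p²⟩ = −ħ² ∫ u*·u'' dx.
d/dx sin(nπx/L) = (nπ/L)·cos(nπx/L) and d²/dx² sin(nπx/L) = −(nπ/L)²·sin(nπx/L); on 0 ≤ x ≤ L, ∫sin²(nπx/L) dx = L/2 and ∫sin(nπx/L)·cos(nπx/L) dx = 0.
⟨p²⟩ = 6.1839.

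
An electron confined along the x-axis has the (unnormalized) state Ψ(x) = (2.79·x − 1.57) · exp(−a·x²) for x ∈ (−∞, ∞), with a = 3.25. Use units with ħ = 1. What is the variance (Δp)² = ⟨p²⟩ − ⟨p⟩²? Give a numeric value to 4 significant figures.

Compute ⟨p⟩ and ⟨p²⟩ separately; (Δp)² = ⟨p²⟩ − ⟨p⟩².
Expand each integrand as polynomial × e^(−2ax²) and use ∫x^(2j)·e^(−2ax²) dx = (2j−1)!!/(4a)^j · √(π/(2a)), odd powers → 0; here √(π/(2a)) = 0.69521. Differentiate with the product rule, d/dx e^(−ax²) = −2ax·e^(−ax²).
Normalization: ∫|Ψ|² dx = 2.1299.
⟨p⟩ = 0.0000 and ⟨p²⟩ = 4.5204.
(Δp)² = 4.5204 − (0.0000)² = 4.5204.

4.520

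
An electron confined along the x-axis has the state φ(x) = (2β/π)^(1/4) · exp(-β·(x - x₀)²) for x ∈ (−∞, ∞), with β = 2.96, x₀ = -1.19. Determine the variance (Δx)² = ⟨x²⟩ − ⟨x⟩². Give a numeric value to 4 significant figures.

0.08446

Compute ⟨x⟩ and ⟨x²⟩ separately, then (Δx)² = ⟨x²⟩ − ⟨x⟩².
Gaussian moments (u = x − x₀): ∫u^(2j)·e^(−2βu²) du = (2j−1)!!/(4β)^j · √(π/(2β)), odd powers integrate to 0; here √(π/(2β)) = 0.72847.
⟨x⟩ = -1.1900 and ⟨x²⟩ = 1.5006.
(Δx)² = 1.5006 − (-1.1900)² = 0.084459.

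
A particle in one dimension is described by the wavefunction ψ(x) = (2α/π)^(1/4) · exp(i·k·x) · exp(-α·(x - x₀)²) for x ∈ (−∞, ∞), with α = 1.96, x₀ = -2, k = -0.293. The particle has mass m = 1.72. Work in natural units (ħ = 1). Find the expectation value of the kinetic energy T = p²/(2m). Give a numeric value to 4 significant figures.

T = −(ħ²/2m) d²/dx², so ⟨T⟩ = −(ħ²/2m) ∫ ψ*·ψ'' dx; with m = 1.72.
Gaussian moments (u = x − x₀): ∫u^(2j)·e^(−2αu²) du = (2j−1)!!/(4α)^j · √(π/(2α)), odd powers integrate to 0; here √(π/(2α)) = 0.89522. Derivatives: ψ′ = (ik − 2αu)·ψ, ψ″ = ((ik − 2αu)² − 2α)·ψ; the odd-in-u pieces drop out.
⟨T⟩ = 0.59472.

0.5947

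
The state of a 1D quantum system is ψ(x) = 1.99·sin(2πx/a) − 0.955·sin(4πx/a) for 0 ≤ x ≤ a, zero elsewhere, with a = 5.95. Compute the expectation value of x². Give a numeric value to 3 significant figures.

10.2

⟨x²⟩ = ∫ x²·|ψ|² dx / ∫|ψ|² dx (integrals over the domain).
On 0 ≤ x ≤ a (j ≠ l): ∫sin²(jπx/a) dx = a/2, ∫sin(jπx/a)·sin(lπx/a) dx = 0; diagonal moments ∫x·sin²(jπx/a) dx = a²/4, ∫x²·sin²(jπx/a) dx = a³·(1/6 − 1/(4j²π²)); cross terms ∫x·sin(jπx/a)·sin(lπx/a) dx = 0 for j + l even and −4jla²/(π²(j² − l²)²) for j + l odd, ∫x²·sin(jπx/a)·sin(lπx/a) dx = (−1)^(j+l)·4jla³/(π²(j² − l²)²); higher powers the same way via product-to-sum and parts.
State is unnormalized: ∫|ψ|² dx = 14.495, and ∫ψ*·x²·ψ dx = 147.43, so ⟨x²⟩ = 147.43 / 14.495.
⟨x²⟩ = 10.172.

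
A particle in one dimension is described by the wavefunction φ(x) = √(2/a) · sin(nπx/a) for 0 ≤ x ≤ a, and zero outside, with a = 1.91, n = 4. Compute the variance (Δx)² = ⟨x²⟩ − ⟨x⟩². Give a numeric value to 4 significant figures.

Compute ⟨x⟩ and ⟨x²⟩ separately, then (Δx)² = ⟨x²⟩ − ⟨x⟩².
With sin²θ = (1 − cos2θ)/2 on 0 ≤ x ≤ a: ∫sin²(nπx/a) dx = a/2, ∫x·sin²(nπx/a) dx = a²/4, ∫x²·sin²(nπx/a) dx = a³·(1/6 − 1/(4n²π²)); higher powers xᵏ the same way, integrating xᵏ·cos(2nπx/a) by parts.
⟨x⟩ = 0.95500 and ⟨x²⟩ = 1.2045.
(Δx)² = 1.2045 − (0.95500)² = 0.29246.

0.2925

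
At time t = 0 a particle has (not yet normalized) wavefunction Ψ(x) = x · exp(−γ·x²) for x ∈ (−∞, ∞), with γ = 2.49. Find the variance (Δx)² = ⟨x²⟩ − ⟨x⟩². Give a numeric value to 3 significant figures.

0.301

Compute ⟨x⟩ and ⟨x²⟩ separately, then (Δx)² = ⟨x²⟩ − ⟨x⟩².
Expand each integrand as polynomial × e^(−2γx²) and use ∫x^(2j)·e^(−2γx²) dx = (2j−1)!!/(4γ)^j · √(π/(2γ)), odd powers → 0; here √(π/(2γ)) = 0.79426.
Normalization: ∫|Ψ|² dx = 0.079745.
⟨x⟩ = 0.0000 and ⟨x²⟩ = 0.30120.
(Δx)² = 0.30120 − (0.0000)² = 0.30120.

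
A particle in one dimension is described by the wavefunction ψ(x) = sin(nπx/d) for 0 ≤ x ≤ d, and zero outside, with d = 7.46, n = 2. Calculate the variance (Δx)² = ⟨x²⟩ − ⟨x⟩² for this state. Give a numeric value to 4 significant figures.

Compute ⟨x⟩ and ⟨x²⟩ separately, then (Δx)² = ⟨x²⟩ − ⟨x⟩².
With sin²θ = (1 − cos2θ)/2 on 0 ≤ x ≤ d: ∫sin²(nπx/d) dx = d/2, ∫x·sin²(nπx/d) dx = d²/4, ∫x²·sin²(nπx/d) dx = d³·(1/6 − 1/(4n²π²)); higher powers xᵏ the same way, integrating xᵏ·cos(2nπx/d) by parts.
Normalization: ∫|ψ|² dx = 3.7300.
⟨x⟩ = 3.7300 and ⟨x²⟩ = 17.846.
(Δx)² = 17.846 − (3.7300)² = 3.9328.

3.933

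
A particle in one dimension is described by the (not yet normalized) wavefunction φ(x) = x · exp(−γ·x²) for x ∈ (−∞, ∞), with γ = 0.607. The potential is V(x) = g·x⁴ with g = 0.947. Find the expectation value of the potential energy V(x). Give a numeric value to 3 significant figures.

2.41

⟨V⟩ = ∫ V(x)·|φ|² dx / ∫|φ|² dx.
Expand each integrand as polynomial × e^(−2γx²) and use ∫x^(2j)·e^(−2γx²) dx = (2j−1)!!/(4γ)^j · √(π/(2γ)), odd powers → 0; here √(π/(2γ)) = 1.6087.
State is unnormalized: ∫|φ|² dx = 0.66255, and ∫φ*·V(x)·φ dx = 1.5965, so ⟨V⟩ = 1.5965 / 0.66255.
⟨V⟩ = 2.4096.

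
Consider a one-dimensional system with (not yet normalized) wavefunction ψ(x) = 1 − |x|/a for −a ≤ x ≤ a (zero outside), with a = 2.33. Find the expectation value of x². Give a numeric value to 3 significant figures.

0.543

⟨x²⟩ = ∫ x²·|ψ|² dx / ∫|ψ|² dx (integrals over the domain).
ψ is even, so ∫ over [−a, a] = 2∫₀ᵃ with ψ = 1 − x/a there: ∫₀ᵃ (1 − x/a)² dx = a/3, ∫₀ᵃ x²(1 − x/a)² dx = a³/30, ∫₀ᵃ x⁴(1 − x/a)² dx = a⁵/105.
State is unnormalized: ∫|ψ|² dx = 1.5533, and ∫ψ*·x²·ψ dx = 0.84329, so ⟨x²⟩ = 0.84329 / 1.5533.
⟨x²⟩ = 0.54289.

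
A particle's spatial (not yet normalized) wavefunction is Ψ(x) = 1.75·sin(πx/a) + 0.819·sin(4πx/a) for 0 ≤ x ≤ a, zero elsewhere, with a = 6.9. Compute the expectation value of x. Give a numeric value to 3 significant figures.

⟨x⟩ = ∫ x·|Ψ|² dx / ∫|Ψ|² dx (integrals over the domain).
On 0 ≤ x ≤ a (j ≠ l): ∫sin²(jπx/a) dx = a/2, ∫sin(jπx/a)·sin(lπx/a) dx = 0; diagonal moments ∫x·sin²(jπx/a) dx = a²/4, ∫x²·sin²(jπx/a) dx = a³·(1/6 − 1/(4j²π²)); cross terms ∫x·sin(jπx/a)·sin(lπx/a) dx = 0 for j + l even and −4jla²/(π²(j² − l²)²) for j + l odd, ∫x²·sin(jπx/a)·sin(lπx/a) dx = (−1)^(j+l)·4jla³/(π²(j² − l²)²); higher powers the same way via product-to-sum and parts.
State is unnormalized: ∫|Ψ|² dx = 12.880, and ∫Ψ*·x·Ψ dx = 43.452, so ⟨x⟩ = 43.452 / 12.880.
⟨x⟩ = 3.3737.

3.37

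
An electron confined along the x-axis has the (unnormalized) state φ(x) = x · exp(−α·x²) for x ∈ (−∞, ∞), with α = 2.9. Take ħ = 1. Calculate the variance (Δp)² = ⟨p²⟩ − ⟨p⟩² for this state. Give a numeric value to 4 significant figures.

Compute ⟨p⟩ and ⟨p²⟩ separately; (Δp)² = ⟨p²⟩ − ⟨p⟩².
Expand each integrand as polynomial × e^(−2αx²) and use ∫x^(2j)·e^(−2αx²) dx = (2j−1)!!/(4α)^j · √(π/(2α)), odd powers → 0; here √(π/(2α)) = 0.73597. Differentiate with the product rule, d/dx e^(−αx²) = −2αx·e^(−αx²).
Normalization: ∫|φ|² dx = 0.063446.
⟨p⟩ = 0.0000 and ⟨p²⟩ = 8.7000.
(Δp)² = 8.7000 − (0.0000)² = 8.7000.

8.700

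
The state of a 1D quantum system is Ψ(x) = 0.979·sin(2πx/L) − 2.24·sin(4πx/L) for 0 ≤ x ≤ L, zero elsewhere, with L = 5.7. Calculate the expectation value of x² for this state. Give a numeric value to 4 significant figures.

⟨x²⟩ = ∫ x²·|Ψ|² dx / ∫|Ψ|² dx (integrals over the domain).
On 0 ≤ x ≤ L (j ≠ l): ∫sin²(jπx/L) dx = L/2, ∫sin(jπx/L)·sin(lπx/L) dx = 0; diagonal moments ∫x·sin²(jπx/L) dx = L²/4, ∫x²·sin²(jπx/L) dx = L³·(1/6 − 1/(4j²π²)); cross terms ∫x·sin(jπx/L)·sin(lπx/L) dx = 0 for j + l even and −4jlL²/(π²(j² − l²)²) for j + l odd, ∫x²·sin(jπx/L)·sin(lπx/L) dx = (−1)^(j+l)·4jlL³/(π²(j² − l²)²); higher powers the same way via product-to-sum and parts.
State is unnormalized: ∫|Ψ|² dx = 17.032, and ∫Ψ*·x²·Ψ dx = 163.57, so ⟨x²⟩ = 163.57 / 17.032.
⟨x²⟩ = 9.6039.

9.604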